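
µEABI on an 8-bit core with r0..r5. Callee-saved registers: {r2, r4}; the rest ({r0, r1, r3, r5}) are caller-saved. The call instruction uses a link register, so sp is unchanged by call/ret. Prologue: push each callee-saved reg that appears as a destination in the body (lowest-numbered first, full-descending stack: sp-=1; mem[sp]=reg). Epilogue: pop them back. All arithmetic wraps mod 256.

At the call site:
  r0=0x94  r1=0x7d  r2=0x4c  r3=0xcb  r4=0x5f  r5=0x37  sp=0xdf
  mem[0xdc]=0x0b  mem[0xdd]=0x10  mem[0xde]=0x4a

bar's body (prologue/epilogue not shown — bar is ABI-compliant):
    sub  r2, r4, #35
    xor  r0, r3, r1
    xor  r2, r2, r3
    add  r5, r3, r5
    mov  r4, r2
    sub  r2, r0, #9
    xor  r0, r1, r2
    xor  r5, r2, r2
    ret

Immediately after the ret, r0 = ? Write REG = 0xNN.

prologue: push r2 -> mem[0xde]=0x4c, sp=0xde
prologue: push r4 -> mem[0xdd]=0x5f, sp=0xdd
body[0] sub  r2, r4, #35 -> r2=0x3c
body[1] xor  r0, r3, r1 -> r0=0xb6
body[2] xor  r2, r2, r3 -> r2=0xf7
body[3] add  r5, r3, r5 -> r5=0x02
body[4] mov  r4, r2 -> r4=0xf7
body[5] sub  r2, r0, #9 -> r2=0xad
body[6] xor  r0, r1, r2 -> r0=0xd0
body[7] xor  r5, r2, r2 -> r5=0x00
epilogue: pop r4=0x5f, sp=0xde
epilogue: pop r2=0x4c, sp=0xdf
r0 is caller-saved -> body value

REG = 0xd0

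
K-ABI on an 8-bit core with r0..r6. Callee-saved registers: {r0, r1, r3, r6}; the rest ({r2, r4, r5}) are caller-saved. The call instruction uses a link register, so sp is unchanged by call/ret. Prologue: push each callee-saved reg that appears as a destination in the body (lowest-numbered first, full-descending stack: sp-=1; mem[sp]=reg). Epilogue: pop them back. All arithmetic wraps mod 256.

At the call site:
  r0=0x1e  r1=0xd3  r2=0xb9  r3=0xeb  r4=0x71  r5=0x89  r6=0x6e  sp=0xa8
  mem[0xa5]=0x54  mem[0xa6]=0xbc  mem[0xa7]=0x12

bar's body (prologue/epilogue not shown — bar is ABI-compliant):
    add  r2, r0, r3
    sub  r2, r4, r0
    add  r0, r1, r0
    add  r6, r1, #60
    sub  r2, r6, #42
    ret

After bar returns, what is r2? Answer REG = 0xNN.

prologue: push r0 → mem[0xa7]=0x1e, sp=0xa7
prologue: push r6 → mem[0xa6]=0x6e, sp=0xa6
body[0] add  r2, r0, r3 → r2=0x09
body[1] sub  r2, r4, r0 → r2=0x53
body[2] add  r0, r1, r0 → r0=0xf1
body[3] add  r6, r1, #60 → r6=0x0f
body[4] sub  r2, r6, #42 → r2=0xe5
epilogue: pop r6=0x6e, sp=0xa7
epilogue: pop r0=0x1e, sp=0xa8
r2 is caller-saved → body value

REG = 0xe5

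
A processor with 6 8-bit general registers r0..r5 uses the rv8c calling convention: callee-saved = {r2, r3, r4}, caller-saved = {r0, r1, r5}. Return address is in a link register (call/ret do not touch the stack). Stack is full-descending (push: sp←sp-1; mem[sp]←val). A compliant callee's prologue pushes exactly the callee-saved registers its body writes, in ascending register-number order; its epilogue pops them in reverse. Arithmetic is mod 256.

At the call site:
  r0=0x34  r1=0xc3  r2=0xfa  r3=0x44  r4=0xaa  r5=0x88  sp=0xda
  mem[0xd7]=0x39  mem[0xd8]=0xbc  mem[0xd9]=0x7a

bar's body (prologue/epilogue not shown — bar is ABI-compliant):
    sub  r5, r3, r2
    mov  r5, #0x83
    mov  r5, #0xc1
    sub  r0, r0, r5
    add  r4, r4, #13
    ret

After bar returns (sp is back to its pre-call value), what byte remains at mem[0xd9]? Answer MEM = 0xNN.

MEM = 0xaa

prologue: push r4 → mem[0xd9]=0xaa, sp=0xd9
body[0] sub  r5, r3, r2 → r5=0x4a
body[1] mov  r5, #0x83 → r5=0x83
body[2] mov  r5, #0xc1 → r5=0xc1
body[3] sub  r0, r0, r5 → r0=0x73
body[4] add  r4, r4, #13 → r4=0xb7
epilogue: pop r4=0xaa, sp=0xda
prologue pushed ['r4'] at ['0xd9']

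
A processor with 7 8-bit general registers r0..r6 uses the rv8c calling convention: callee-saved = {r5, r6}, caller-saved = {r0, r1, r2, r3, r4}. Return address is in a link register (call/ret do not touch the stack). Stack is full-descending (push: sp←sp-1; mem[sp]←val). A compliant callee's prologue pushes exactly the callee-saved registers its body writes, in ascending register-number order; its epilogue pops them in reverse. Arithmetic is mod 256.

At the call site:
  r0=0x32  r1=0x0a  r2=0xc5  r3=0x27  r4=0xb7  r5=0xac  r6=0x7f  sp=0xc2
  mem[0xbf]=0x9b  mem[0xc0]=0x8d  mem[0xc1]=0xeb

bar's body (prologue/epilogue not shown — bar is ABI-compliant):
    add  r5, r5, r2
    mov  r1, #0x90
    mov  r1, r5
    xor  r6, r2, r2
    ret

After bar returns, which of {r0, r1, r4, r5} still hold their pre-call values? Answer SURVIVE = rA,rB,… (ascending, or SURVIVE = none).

SURVIVE = r0,r4,r5

prologue: push r5 → mem[0xc1]=0xac, sp=0xc1
prologue: push r6 → mem[0xc0]=0x7f, sp=0xc0
body[0] add  r5, r5, r2 → r5=0x71
body[1] mov  r1, #0x90 → r1=0x90
body[2] mov  r1, r5 → r1=0x71
body[3] xor  r6, r2, r2 → r6=0x00
epilogue: pop r6=0x7f, sp=0xc1
epilogue: pop r5=0xac, sp=0xc2
r0: caller-saved, written=False
r1: caller-saved, written=True
r4: caller-saved, written=False
r5: callee-saved, written=True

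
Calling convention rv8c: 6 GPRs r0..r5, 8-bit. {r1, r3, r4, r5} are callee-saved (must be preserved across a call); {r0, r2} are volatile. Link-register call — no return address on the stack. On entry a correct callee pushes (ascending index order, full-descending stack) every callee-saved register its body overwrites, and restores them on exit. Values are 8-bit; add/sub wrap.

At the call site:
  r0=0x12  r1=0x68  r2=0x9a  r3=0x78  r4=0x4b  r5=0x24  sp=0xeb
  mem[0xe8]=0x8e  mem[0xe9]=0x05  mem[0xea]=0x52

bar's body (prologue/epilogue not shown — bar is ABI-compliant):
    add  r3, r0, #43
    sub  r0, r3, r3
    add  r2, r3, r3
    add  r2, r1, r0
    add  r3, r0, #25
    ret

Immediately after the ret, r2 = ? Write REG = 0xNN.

REG = 0x68

prologue: push r3 → mem[0xea]=0x78, sp=0xea
body[0] add  r3, r0, #43 → r3=0x3d
body[1] sub  r0, r3, r3 → r0=0x00
body[2] add  r2, r3, r3 → r2=0x7a
body[3] add  r2, r1, r0 → r2=0x68
body[4] add  r3, r0, #25 → r3=0x19
epilogue: pop r3=0x78, sp=0xeb
r2 is caller-saved → body value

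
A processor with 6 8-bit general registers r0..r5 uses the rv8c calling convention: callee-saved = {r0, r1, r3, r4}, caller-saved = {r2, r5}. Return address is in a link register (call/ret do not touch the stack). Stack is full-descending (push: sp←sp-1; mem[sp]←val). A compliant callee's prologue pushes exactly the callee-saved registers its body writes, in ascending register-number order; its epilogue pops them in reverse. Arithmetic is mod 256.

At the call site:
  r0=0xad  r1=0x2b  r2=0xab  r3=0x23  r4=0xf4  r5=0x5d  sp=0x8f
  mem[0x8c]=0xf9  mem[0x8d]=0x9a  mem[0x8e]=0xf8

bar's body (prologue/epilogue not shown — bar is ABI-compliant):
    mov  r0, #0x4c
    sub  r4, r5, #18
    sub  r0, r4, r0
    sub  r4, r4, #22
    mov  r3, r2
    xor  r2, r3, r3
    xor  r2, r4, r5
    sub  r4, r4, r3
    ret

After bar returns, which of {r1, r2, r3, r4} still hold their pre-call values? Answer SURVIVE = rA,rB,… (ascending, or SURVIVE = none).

SURVIVE = r1,r3,r4

prologue: push r0 -> mem[0x8e]=0xad, sp=0x8e
prologue: push r3 -> mem[0x8d]=0x23, sp=0x8d
prologue: push r4 -> mem[0x8c]=0xf4, sp=0x8c
body[0] mov  r0, #0x4c -> r0=0x4c
body[1] sub  r4, r5, #18 -> r4=0x4b
body[2] sub  r0, r4, r0 -> r0=0xff
body[3] sub  r4, r4, #22 -> r4=0x35
body[4] mov  r3, r2 -> r3=0xab
body[5] xor  r2, r3, r3 -> r2=0x00
body[6] xor  r2, r4, r5 -> r2=0x68
body[7] sub  r4, r4, r3 -> r4=0x8a
epilogue: pop r4=0xf4, sp=0x8d
epilogue: pop r3=0x23, sp=0x8e
epilogue: pop r0=0xad, sp=0x8f
r1: callee-saved, written=False
r2: caller-saved, written=True
r3: callee-saved, written=True
r4: callee-saved, written=True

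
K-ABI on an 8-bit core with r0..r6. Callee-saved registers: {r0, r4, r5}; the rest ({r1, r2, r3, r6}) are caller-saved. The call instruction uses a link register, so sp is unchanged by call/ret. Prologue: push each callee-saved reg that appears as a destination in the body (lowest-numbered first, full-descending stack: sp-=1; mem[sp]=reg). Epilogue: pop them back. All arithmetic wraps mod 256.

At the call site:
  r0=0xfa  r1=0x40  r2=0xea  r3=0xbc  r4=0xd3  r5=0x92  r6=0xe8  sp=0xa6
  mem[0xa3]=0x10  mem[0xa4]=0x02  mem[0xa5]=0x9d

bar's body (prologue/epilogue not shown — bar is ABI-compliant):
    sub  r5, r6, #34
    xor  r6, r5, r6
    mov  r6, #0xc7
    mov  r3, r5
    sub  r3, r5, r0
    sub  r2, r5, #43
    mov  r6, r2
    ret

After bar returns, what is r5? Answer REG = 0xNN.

REG = 0x92

prologue: push r5 → mem[0xa5]=0x92, sp=0xa5
body[0] sub  r5, r6, #34 → r5=0xc6
body[1] xor  r6, r5, r6 → r6=0x2e
body[2] mov  r6, #0xc7 → r6=0xc7
body[3] mov  r3, r5 → r3=0xc6
body[4] sub  r3, r5, r0 → r3=0xcc
body[5] sub  r2, r5, #43 → r2=0x9b
body[6] mov  r6, r2 → r6=0x9b
epilogue: pop r5=0x92, sp=0xa6
r5 is callee-saved → restored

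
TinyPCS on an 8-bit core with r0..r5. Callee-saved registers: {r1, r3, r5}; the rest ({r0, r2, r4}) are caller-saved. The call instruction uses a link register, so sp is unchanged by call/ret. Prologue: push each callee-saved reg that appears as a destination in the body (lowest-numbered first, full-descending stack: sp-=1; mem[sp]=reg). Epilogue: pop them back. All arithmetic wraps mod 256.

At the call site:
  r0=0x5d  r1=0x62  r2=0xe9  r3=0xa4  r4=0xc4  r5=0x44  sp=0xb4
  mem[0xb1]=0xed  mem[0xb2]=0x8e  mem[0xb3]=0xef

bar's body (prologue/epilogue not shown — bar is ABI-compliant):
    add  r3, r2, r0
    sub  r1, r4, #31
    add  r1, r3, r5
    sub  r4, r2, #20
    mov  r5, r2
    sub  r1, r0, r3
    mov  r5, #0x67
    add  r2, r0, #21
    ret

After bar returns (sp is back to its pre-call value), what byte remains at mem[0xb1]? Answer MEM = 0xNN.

prologue: push r1 -> mem[0xb3]=0x62, sp=0xb3
prologue: push r3 -> mem[0xb2]=0xa4, sp=0xb2
prologue: push r5 -> mem[0xb1]=0x44, sp=0xb1
body[0] add  r3, r2, r0 -> r3=0x46
body[1] sub  r1, r4, #31 -> r1=0xa5
body[2] add  r1, r3, r5 -> r1=0x8a
body[3] sub  r4, r2, #20 -> r4=0xd5
body[4] mov  r5, r2 -> r5=0xe9
body[5] sub  r1, r0, r3 -> r1=0x17
body[6] mov  r5, #0x67 -> r5=0x67
body[7] add  r2, r0, #21 -> r2=0x72
epilogue: pop r5=0x44, sp=0xb2
epilogue: pop r3=0xa4, sp=0xb3
epilogue: pop r1=0x62, sp=0xb4
prologue pushed ['r1', 'r3', 'r5'] at ['0xb3', '0xb2', '0xb1']

MEM = 0x44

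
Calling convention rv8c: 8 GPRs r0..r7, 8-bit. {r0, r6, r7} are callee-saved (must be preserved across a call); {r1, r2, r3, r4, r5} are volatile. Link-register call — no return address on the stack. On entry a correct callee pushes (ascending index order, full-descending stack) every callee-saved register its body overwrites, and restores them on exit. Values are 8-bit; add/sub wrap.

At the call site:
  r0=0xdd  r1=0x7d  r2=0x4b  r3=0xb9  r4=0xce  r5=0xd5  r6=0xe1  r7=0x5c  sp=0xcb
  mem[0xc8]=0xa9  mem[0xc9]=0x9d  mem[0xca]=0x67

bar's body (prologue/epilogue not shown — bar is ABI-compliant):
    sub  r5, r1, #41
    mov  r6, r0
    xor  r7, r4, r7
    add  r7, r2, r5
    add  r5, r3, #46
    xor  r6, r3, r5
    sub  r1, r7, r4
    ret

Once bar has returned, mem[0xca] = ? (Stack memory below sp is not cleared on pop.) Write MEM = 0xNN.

prologue: push r6 → mem[0xca]=0xe1, sp=0xca
prologue: push r7 → mem[0xc9]=0x5c, sp=0xc9
body[0] sub  r5, r1, #41 → r5=0x54
body[1] mov  r6, r0 → r6=0xdd
body[2] xor  r7, r4, r7 → r7=0x92
body[3] add  r7, r2, r5 → r7=0x9f
body[4] add  r5, r3, #46 → r5=0xe7
body[5] xor  r6, r3, r5 → r6=0x5e
body[6] sub  r1, r7, r4 → r1=0xd1
epilogue: pop r7=0x5c, sp=0xca
epilogue: pop r6=0xe1, sp=0xcb
prologue pushed ['r6', 'r7'] at ['0xca', '0xc9']

MEM = 0xe1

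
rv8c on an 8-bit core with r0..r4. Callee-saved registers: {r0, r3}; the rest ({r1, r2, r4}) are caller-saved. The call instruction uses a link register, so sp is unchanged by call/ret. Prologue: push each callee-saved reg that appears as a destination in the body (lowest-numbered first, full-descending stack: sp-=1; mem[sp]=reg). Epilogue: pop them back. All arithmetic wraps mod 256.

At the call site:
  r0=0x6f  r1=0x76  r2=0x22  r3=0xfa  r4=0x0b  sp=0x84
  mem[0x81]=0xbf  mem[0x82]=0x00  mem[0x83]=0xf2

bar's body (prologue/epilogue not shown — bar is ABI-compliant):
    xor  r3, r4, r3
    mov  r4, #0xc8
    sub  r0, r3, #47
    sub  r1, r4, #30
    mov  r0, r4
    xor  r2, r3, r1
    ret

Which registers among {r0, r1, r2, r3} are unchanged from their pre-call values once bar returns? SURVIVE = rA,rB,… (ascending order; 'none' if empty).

SURVIVE = r0,r3

prologue: push r0 -> mem[0x83]=0x6f, sp=0x83
prologue: push r3 -> mem[0x82]=0xfa, sp=0x82
body[0] xor  r3, r4, r3 -> r3=0xf1
body[1] mov  r4, #0xc8 -> r4=0xc8
body[2] sub  r0, r3, #47 -> r0=0xc2
body[3] sub  r1, r4, #30 -> r1=0xaa
body[4] mov  r0, r4 -> r0=0xc8
body[5] xor  r2, r3, r1 -> r2=0x5b
epilogue: pop r3=0xfa, sp=0x83
epilogue: pop r0=0x6f, sp=0x84
r0: callee-saved, written=True
r1: caller-saved, written=True
r2: caller-saved, written=True
r3: callee-saved, written=True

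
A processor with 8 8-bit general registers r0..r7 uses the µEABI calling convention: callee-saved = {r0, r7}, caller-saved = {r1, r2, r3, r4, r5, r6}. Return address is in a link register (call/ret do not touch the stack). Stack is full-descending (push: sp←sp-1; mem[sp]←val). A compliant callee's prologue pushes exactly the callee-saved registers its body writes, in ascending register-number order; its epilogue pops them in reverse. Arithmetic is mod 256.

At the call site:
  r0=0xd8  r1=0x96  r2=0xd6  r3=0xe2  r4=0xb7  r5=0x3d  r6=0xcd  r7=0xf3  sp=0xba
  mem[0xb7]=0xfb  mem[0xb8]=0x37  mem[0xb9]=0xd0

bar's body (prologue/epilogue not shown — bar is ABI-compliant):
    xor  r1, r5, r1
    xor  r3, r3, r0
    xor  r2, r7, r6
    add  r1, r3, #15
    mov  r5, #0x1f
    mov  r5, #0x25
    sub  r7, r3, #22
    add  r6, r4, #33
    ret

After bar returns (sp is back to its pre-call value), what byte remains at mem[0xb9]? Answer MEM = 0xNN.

MEM = 0xf3

prologue: push r7 -> mem[0xb9]=0xf3, sp=0xb9
body[0] xor  r1, r5, r1 -> r1=0xab
body[1] xor  r3, r3, r0 -> r3=0x3a
body[2] xor  r2, r7, r6 -> r2=0x3e
body[3] add  r1, r3, #15 -> r1=0x49
body[4] mov  r5, #0x1f -> r5=0x1f
body[5] mov  r5, #0x25 -> r5=0x25
body[6] sub  r7, r3, #22 -> r7=0x24
body[7] add  r6, r4, #33 -> r6=0xd8
epilogue: pop r7=0xf3, sp=0xba
prologue pushed ['r7'] at ['0xb9']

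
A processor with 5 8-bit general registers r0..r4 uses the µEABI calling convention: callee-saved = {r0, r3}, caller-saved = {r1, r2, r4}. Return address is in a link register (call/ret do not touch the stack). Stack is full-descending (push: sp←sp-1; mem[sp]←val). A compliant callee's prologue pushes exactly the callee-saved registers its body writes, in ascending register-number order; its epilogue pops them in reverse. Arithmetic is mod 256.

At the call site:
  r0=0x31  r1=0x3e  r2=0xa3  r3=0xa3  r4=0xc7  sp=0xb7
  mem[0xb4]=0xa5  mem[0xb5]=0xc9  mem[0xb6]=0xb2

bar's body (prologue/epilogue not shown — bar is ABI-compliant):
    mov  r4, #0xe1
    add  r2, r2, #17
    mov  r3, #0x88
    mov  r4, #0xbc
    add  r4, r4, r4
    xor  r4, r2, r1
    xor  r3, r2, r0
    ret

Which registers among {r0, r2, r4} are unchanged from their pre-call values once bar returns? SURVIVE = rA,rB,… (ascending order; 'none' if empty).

SURVIVE = r0

prologue: push r3 → mem[0xb6]=0xa3, sp=0xb6
body[0] mov  r4, #0xe1 → r4=0xe1
body[1] add  r2, r2, #17 → r2=0xb4
body[2] mov  r3, #0x88 → r3=0x88
body[3] mov  r4, #0xbc → r4=0xbc
body[4] add  r4, r4, r4 → r4=0x78
body[5] xor  r4, r2, r1 → r4=0x8a
body[6] xor  r3, r2, r0 → r3=0x85
epilogue: pop r3=0xa3, sp=0xb7
r0: callee-saved, written=False
r2: caller-saved, written=True
r4: caller-saved, written=True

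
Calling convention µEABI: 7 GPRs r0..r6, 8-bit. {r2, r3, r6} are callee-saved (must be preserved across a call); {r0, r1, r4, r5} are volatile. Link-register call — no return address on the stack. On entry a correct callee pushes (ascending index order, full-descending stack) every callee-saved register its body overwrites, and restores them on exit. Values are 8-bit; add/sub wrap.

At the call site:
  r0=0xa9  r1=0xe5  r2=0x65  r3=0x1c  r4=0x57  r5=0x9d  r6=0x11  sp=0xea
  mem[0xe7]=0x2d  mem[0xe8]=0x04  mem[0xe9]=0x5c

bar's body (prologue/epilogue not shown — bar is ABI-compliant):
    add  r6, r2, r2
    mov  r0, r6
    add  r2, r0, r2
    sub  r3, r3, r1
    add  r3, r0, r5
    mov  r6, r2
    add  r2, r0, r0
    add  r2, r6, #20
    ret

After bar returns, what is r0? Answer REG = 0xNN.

prologue: push r2 -> mem[0xe9]=0x65, sp=0xe9
prologue: push r3 -> mem[0xe8]=0x1c, sp=0xe8
prologue: push r6 -> mem[0xe7]=0x11, sp=0xe7
body[0] add  r6, r2, r2 -> r6=0xca
body[1] mov  r0, r6 -> r0=0xca
body[2] add  r2, r0, r2 -> r2=0x2f
body[3] sub  r3, r3, r1 -> r3=0x37
body[4] add  r3, r0, r5 -> r3=0x67
body[5] mov  r6, r2 -> r6=0x2f
body[6] add  r2, r0, r0 -> r2=0x94
body[7] add  r2, r6, #20 -> r2=0x43
epilogue: pop r6=0x11, sp=0xe8
epilogue: pop r3=0x1c, sp=0xe9
epilogue: pop r2=0x65, sp=0xea
r0 is caller-saved -> body value

REG = 0xca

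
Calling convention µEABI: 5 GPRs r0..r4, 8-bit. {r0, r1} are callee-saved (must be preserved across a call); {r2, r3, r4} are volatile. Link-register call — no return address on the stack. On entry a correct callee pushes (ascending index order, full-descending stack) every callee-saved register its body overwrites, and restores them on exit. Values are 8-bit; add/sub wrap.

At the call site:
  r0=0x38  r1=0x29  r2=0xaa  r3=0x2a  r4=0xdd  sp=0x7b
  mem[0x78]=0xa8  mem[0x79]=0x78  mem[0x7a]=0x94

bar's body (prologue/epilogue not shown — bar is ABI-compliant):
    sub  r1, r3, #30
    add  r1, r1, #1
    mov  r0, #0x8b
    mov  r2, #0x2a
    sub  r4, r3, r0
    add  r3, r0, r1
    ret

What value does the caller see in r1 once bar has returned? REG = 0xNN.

prologue: push r0 -> mem[0x7a]=0x38, sp=0x7a
prologue: push r1 -> mem[0x79]=0x29, sp=0x79
body[0] sub  r1, r3, #30 -> r1=0x0c
body[1] add  r1, r1, #1 -> r1=0x0d
body[2] mov  r0, #0x8b -> r0=0x8b
body[3] mov  r2, #0x2a -> r2=0x2a
body[4] sub  r4, r3, r0 -> r4=0x9f
body[5] add  r3, r0, r1 -> r3=0x98
epilogue: pop r1=0x29, sp=0x7a
epilogue: pop r0=0x38, sp=0x7b
r1 is callee-saved -> restored

REG = 0x29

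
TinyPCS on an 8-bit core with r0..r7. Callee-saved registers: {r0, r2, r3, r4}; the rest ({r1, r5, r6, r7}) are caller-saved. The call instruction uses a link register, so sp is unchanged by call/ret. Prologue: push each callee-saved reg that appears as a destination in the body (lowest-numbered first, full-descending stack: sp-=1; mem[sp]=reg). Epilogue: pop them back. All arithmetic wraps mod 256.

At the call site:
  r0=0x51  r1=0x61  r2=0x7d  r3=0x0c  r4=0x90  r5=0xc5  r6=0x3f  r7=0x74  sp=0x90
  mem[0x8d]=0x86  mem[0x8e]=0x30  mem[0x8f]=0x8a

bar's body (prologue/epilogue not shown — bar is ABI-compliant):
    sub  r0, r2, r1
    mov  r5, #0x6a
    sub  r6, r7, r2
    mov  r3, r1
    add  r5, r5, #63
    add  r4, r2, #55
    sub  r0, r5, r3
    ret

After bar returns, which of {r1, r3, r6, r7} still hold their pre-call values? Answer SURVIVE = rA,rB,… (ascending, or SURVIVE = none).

prologue: push r0 → mem[0x8f]=0x51, sp=0x8f
prologue: push r3 → mem[0x8e]=0x0c, sp=0x8e
prologue: push r4 → mem[0x8d]=0x90, sp=0x8d
body[0] sub  r0, r2, r1 → r0=0x1c
body[1] mov  r5, #0x6a → r5=0x6a
body[2] sub  r6, r7, r2 → r6=0xf7
body[3] mov  r3, r1 → r3=0x61
body[4] add  r5, r5, #63 → r5=0xa9
body[5] add  r4, r2, #55 → r4=0xb4
body[6] sub  r0, r5, r3 → r0=0x48
epilogue: pop r4=0x90, sp=0x8e
epilogue: pop r3=0x0c, sp=0x8f
epilogue: pop r0=0x51, sp=0x90
r1: caller-saved, written=False
r3: callee-saved, written=True
r6: caller-saved, written=True
r7: caller-saved, written=False

SURVIVE = r1,r3,r7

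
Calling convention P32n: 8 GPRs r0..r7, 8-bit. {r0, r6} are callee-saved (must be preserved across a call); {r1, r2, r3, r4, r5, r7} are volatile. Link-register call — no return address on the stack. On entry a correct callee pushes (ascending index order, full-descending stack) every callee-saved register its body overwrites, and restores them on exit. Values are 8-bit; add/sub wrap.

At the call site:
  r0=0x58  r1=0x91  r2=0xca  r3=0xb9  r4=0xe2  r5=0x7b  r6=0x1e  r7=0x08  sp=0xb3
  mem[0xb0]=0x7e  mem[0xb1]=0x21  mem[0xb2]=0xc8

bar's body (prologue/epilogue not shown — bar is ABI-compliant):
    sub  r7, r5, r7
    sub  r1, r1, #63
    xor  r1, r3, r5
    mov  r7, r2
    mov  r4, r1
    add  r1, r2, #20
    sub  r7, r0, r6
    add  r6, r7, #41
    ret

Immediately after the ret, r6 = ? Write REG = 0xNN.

prologue: push r6 → mem[0xb2]=0x1e, sp=0xb2
body[0] sub  r7, r5, r7 → r7=0x73
body[1] sub  r1, r1, #63 → r1=0x52
body[2] xor  r1, r3, r5 → r1=0xc2
body[3] mov  r7, r2 → r7=0xca
body[4] mov  r4, r1 → r4=0xc2
body[5] add  r1, r2, #20 → r1=0xde
body[6] sub  r7, r0, r6 → r7=0x3a
body[7] add  r6, r7, #41 → r6=0x63
epilogue: pop r6=0x1e, sp=0xb3
r6 is callee-saved → restored

REG = 0x1e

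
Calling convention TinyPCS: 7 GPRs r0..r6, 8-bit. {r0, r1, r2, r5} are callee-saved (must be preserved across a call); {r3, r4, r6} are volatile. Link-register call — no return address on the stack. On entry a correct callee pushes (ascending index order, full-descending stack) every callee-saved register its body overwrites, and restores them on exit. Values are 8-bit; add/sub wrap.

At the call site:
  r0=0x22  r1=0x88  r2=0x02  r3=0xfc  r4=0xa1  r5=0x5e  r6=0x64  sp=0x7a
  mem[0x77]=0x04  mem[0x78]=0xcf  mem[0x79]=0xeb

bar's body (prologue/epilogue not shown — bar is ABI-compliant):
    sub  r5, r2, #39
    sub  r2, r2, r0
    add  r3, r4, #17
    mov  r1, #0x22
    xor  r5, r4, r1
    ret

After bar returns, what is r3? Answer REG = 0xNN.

REG = 0xb2

prologue: push r1 → mem[0x79]=0x88, sp=0x79
prologue: push r2 → mem[0x78]=0x02, sp=0x78
prologue: push r5 → mem[0x77]=0x5e, sp=0x77
body[0] sub  r5, r2, #39 → r5=0xdb
body[1] sub  r2, r2, r0 → r2=0xe0
body[2] add  r3, r4, #17 → r3=0xb2
body[3] mov  r1, #0x22 → r1=0x22
body[4] xor  r5, r4, r1 → r5=0x83
epilogue: pop r5=0x5e, sp=0x78
epilogue: pop r2=0x02, sp=0x79
epilogue: pop r1=0x88, sp=0x7a
r3 is caller-saved → body value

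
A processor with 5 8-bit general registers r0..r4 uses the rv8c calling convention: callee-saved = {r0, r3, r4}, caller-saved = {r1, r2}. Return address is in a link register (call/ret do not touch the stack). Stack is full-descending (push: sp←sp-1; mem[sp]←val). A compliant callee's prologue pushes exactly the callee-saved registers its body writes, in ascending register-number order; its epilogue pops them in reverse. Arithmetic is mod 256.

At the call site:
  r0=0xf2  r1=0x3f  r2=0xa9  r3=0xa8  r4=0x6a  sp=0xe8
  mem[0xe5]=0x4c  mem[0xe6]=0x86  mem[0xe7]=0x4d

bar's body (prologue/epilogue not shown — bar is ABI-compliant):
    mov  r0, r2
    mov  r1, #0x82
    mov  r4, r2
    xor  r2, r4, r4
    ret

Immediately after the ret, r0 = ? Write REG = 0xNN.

prologue: push r0 -> mem[0xe7]=0xf2, sp=0xe7
prologue: push r4 -> mem[0xe6]=0x6a, sp=0xe6
body[0] mov  r0, r2 -> r0=0xa9
body[1] mov  r1, #0x82 -> r1=0x82
body[2] mov  r4, r2 -> r4=0xa9
body[3] xor  r2, r4, r4 -> r2=0x00
epilogue: pop r4=0x6a, sp=0xe7
epilogue: pop r0=0xf2, sp=0xe8
r0 is callee-saved -> restored

REG = 0xf2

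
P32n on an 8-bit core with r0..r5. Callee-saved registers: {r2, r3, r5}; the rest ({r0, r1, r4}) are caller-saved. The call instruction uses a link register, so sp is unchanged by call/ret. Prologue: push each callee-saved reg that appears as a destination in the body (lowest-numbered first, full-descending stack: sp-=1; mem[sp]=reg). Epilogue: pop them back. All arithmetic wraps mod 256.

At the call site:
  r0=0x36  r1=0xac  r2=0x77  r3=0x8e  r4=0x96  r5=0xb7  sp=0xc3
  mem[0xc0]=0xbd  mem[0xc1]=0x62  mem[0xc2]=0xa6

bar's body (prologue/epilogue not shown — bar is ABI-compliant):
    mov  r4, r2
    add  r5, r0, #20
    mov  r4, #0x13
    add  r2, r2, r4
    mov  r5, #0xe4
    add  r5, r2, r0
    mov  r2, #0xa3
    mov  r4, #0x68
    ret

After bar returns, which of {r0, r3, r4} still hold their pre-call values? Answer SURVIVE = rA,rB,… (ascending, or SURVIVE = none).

SURVIVE = r0,r3

prologue: push r2 -> mem[0xc2]=0x77, sp=0xc2
prologue: push r5 -> mem[0xc1]=0xb7, sp=0xc1
body[0] mov  r4, r2 -> r4=0x77
body[1] add  r5, r0, #20 -> r5=0x4a
body[2] mov  r4, #0x13 -> r4=0x13
body[3] add  r2, r2, r4 -> r2=0x8a
body[4] mov  r5, #0xe4 -> r5=0xe4
body[5] add  r5, r2, r0 -> r5=0xc0
body[6] mov  r2, #0xa3 -> r2=0xa3
body[7] mov  r4, #0x68 -> r4=0x68
epilogue: pop r5=0xb7, sp=0xc2
epilogue: pop r2=0x77, sp=0xc3
r0: caller-saved, written=False
r3: callee-saved, written=False
r4: caller-saved, written=True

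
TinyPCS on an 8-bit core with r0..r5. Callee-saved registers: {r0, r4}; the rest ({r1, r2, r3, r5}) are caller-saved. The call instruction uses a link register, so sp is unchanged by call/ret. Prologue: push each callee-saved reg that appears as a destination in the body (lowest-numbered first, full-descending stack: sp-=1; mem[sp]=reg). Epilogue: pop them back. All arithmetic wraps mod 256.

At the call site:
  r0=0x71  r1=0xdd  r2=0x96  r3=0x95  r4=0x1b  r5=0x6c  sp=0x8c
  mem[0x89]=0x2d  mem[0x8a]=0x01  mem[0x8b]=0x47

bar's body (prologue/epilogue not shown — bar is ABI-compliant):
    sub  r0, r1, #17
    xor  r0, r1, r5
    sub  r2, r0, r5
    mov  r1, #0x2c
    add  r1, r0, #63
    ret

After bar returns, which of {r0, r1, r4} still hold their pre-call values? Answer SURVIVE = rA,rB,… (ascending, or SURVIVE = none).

SURVIVE = r0,r4

prologue: push r0 -> mem[0x8b]=0x71, sp=0x8b
body[0] sub  r0, r1, #17 -> r0=0xcc
body[1] xor  r0, r1, r5 -> r0=0xb1
body[2] sub  r2, r0, r5 -> r2=0x45
body[3] mov  r1, #0x2c -> r1=0x2c
body[4] add  r1, r0, #63 -> r1=0xf0
epilogue: pop r0=0x71, sp=0x8c
r0: callee-saved, written=True
r1: caller-saved, written=True
r4: callee-saved, written=False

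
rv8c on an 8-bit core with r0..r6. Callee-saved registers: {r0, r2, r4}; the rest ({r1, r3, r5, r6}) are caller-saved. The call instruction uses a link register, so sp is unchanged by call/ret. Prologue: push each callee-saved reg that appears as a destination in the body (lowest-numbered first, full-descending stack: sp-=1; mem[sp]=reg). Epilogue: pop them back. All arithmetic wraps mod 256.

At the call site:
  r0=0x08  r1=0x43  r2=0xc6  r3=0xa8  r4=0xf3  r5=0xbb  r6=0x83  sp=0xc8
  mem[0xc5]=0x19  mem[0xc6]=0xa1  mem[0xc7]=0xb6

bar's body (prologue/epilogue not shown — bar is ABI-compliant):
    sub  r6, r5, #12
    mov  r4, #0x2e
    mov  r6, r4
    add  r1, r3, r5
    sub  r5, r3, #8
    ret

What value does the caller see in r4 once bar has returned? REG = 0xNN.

REG = 0xf3

prologue: push r4 → mem[0xc7]=0xf3, sp=0xc7
body[0] sub  r6, r5, #12 → r6=0xaf
body[1] mov  r4, #0x2e → r4=0x2e
body[2] mov  r6, r4 → r6=0x2e
body[3] add  r1, r3, r5 → r1=0x63
body[4] sub  r5, r3, #8 → r5=0xa0
epilogue: pop r4=0xf3, sp=0xc8
r4 is callee-saved → restored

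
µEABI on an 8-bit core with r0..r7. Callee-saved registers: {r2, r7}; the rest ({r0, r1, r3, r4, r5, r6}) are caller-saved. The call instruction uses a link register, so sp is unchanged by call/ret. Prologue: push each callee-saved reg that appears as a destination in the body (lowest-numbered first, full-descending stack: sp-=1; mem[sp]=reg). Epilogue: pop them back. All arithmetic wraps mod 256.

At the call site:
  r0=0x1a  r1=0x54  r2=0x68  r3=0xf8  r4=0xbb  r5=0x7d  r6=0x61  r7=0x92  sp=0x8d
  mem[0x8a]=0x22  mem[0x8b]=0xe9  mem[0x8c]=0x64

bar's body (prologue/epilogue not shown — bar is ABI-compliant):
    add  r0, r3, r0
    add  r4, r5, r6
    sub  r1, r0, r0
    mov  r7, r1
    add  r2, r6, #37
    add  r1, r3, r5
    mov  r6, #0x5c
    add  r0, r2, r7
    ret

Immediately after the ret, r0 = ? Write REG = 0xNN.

prologue: push r2 -> mem[0x8c]=0x68, sp=0x8c
prologue: push r7 -> mem[0x8b]=0x92, sp=0x8b
body[0] add  r0, r3, r0 -> r0=0x12
body[1] add  r4, r5, r6 -> r4=0xde
body[2] sub  r1, r0, r0 -> r1=0x00
body[3] mov  r7, r1 -> r7=0x00
body[4] add  r2, r6, #37 -> r2=0x86
body[5] add  r1, r3, r5 -> r1=0x75
body[6] mov  r6, #0x5c -> r6=0x5c
body[7] add  r0, r2, r7 -> r0=0x86
epilogue: pop r7=0x92, sp=0x8c
epilogue: pop r2=0x68, sp=0x8d
r0 is caller-saved -> body value

REG = 0x86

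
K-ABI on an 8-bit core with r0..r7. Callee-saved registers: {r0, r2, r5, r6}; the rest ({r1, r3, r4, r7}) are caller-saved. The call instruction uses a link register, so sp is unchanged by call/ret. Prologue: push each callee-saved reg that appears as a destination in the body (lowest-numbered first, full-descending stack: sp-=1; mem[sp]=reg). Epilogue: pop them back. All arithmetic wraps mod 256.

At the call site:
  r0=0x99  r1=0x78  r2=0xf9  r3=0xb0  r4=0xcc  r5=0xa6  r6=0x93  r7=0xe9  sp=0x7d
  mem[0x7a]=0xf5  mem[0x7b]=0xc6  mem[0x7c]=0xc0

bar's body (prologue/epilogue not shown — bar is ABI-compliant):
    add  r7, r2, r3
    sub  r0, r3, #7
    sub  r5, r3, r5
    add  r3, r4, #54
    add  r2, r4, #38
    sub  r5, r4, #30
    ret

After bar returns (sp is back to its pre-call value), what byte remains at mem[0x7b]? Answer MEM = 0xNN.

MEM = 0xf9

prologue: push r0 → mem[0x7c]=0x99, sp=0x7c
prologue: push r2 → mem[0x7b]=0xf9, sp=0x7b
prologue: push r5 → mem[0x7a]=0xa6, sp=0x7a
body[0] add  r7, r2, r3 → r7=0xa9
body[1] sub  r0, r3, #7 → r0=0xa9
body[2] sub  r5, r3, r5 → r5=0x0a
body[3] add  r3, r4, #54 → r3=0x02
body[4] add  r2, r4, #38 → r2=0xf2
body[5] sub  r5, r4, #30 → r5=0xae
epilogue: pop r5=0xa6, sp=0x7b
epilogue: pop r2=0xf9, sp=0x7c
epilogue: pop r0=0x99, sp=0x7d
prologue pushed ['r0', 'r2', 'r5'] at ['0x7c', '0x7b', '0x7a']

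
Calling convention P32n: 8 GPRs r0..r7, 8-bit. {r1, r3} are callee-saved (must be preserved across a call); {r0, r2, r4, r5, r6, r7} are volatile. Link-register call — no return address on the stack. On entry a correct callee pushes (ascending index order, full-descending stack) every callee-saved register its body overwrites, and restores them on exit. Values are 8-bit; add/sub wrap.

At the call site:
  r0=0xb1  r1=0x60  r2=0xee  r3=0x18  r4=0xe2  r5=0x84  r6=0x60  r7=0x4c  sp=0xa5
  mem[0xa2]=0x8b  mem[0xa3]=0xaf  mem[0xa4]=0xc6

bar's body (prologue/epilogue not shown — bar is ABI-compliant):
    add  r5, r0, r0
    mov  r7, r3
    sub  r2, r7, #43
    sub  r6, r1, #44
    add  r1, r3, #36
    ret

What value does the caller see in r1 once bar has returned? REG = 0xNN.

REG = 0x60

prologue: push r1 -> mem[0xa4]=0x60, sp=0xa4
body[0] add  r5, r0, r0 -> r5=0x62
body[1] mov  r7, r3 -> r7=0x18
body[2] sub  r2, r7, #43 -> r2=0xed
body[3] sub  r6, r1, #44 -> r6=0x34
body[4] add  r1, r3, #36 -> r1=0x3c
epilogue: pop r1=0x60, sp=0xa5
r1 is callee-saved -> restored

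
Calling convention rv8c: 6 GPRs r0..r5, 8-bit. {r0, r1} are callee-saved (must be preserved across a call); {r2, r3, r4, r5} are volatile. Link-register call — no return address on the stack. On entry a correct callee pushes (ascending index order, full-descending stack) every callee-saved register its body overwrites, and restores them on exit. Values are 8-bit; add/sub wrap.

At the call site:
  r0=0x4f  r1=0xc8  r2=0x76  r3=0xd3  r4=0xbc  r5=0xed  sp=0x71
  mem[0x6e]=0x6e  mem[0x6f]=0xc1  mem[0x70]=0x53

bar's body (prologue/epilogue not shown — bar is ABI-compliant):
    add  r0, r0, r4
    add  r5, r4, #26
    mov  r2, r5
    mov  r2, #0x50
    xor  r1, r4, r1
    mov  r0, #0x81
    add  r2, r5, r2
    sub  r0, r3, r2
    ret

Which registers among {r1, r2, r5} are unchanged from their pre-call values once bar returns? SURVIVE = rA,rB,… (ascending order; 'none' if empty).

prologue: push r0 → mem[0x70]=0x4f, sp=0x70
prologue: push r1 → mem[0x6f]=0xc8, sp=0x6f
body[0] add  r0, r0, r4 → r0=0x0b
body[1] add  r5, r4, #26 → r5=0xd6
body[2] mov  r2, r5 → r2=0xd6
body[3] mov  r2, #0x50 → r2=0x50
body[4] xor  r1, r4, r1 → r1=0x74
body[5] mov  r0, #0x81 → r0=0x81
body[6] add  r2, r5, r2 → r2=0x26
body[7] sub  r0, r3, r2 → r0=0xad
epilogue: pop r1=0xc8, sp=0x70
epilogue: pop r0=0x4f, sp=0x71
r1: callee-saved, written=True
r2: caller-saved, written=True
r5: caller-saved, written=True

SURVIVE = r1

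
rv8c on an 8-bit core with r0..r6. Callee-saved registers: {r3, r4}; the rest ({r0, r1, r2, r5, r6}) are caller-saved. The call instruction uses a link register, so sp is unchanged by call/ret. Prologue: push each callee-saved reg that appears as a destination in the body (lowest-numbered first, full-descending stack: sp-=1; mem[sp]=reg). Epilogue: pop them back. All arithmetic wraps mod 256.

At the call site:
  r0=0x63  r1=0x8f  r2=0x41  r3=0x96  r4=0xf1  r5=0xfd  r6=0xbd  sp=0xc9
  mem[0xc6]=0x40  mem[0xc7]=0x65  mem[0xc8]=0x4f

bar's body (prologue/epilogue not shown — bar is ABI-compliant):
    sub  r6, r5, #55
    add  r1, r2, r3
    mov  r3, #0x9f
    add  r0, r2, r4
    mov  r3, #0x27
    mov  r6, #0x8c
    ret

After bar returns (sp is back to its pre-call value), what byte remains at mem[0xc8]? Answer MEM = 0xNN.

MEM = 0x96

prologue: push r3 -> mem[0xc8]=0x96, sp=0xc8
body[0] sub  r6, r5, #55 -> r6=0xc6
body[1] add  r1, r2, r3 -> r1=0xd7
body[2] mov  r3, #0x9f -> r3=0x9f
body[3] add  r0, r2, r4 -> r0=0x32
body[4] mov  r3, #0x27 -> r3=0x27
body[5] mov  r6, #0x8c -> r6=0x8c
epilogue: pop r3=0x96, sp=0xc9
prologue pushed ['r3'] at ['0xc8']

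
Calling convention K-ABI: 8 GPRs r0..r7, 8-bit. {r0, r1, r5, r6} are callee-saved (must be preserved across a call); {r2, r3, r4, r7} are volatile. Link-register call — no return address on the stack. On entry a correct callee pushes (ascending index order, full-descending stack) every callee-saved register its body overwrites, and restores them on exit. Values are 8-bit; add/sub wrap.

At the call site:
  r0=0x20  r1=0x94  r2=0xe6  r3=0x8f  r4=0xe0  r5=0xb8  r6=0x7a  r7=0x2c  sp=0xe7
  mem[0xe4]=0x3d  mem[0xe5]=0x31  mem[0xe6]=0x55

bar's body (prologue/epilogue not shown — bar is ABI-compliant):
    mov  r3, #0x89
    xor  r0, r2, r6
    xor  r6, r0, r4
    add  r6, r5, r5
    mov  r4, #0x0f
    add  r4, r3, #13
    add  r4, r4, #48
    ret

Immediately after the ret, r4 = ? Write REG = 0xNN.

REG = 0xc6

prologue: push r0 → mem[0xe6]=0x20, sp=0xe6
prologue: push r6 → mem[0xe5]=0x7a, sp=0xe5
body[0] mov  r3, #0x89 → r3=0x89
body[1] xor  r0, r2, r6 → r0=0x9c
body[2] xor  r6, r0, r4 → r6=0x7c
body[3] add  r6, r5, r5 → r6=0x70
body[4] mov  r4, #0x0f → r4=0x0f
body[5] add  r4, r3, #13 → r4=0x96
body[6] add  r4, r4, #48 → r4=0xc6
epilogue: pop r6=0x7a, sp=0xe6
epilogue: pop r0=0x20, sp=0xe7
r4 is caller-saved → body value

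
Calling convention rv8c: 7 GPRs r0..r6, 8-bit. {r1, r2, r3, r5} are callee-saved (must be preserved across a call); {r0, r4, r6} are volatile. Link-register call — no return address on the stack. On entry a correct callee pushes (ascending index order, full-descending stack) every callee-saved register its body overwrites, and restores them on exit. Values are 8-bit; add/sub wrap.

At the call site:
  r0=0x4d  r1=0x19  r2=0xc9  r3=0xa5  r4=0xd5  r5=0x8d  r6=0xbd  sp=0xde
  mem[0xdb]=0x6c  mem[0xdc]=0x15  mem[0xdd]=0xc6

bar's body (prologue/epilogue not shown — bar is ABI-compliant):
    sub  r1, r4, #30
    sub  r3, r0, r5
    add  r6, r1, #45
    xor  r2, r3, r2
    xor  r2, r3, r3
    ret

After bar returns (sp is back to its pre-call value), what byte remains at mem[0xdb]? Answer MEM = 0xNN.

prologue: push r1 → mem[0xdd]=0x19, sp=0xdd
prologue: push r2 → mem[0xdc]=0xc9, sp=0xdc
prologue: push r3 → mem[0xdb]=0xa5, sp=0xdb
body[0] sub  r1, r4, #30 → r1=0xb7
body[1] sub  r3, r0, r5 → r3=0xc0
body[2] add  r6, r1, #45 → r6=0xe4
body[3] xor  r2, r3, r2 → r2=0x09
body[4] xor  r2, r3, r3 → r2=0x00
epilogue: pop r3=0xa5, sp=0xdc
epilogue: pop r2=0xc9, sp=0xdd
epilogue: pop r1=0x19, sp=0xde
prologue pushed ['r1', 'r2', 'r3'] at ['0xdd', '0xdc', '0xdb']

MEM = 0xa5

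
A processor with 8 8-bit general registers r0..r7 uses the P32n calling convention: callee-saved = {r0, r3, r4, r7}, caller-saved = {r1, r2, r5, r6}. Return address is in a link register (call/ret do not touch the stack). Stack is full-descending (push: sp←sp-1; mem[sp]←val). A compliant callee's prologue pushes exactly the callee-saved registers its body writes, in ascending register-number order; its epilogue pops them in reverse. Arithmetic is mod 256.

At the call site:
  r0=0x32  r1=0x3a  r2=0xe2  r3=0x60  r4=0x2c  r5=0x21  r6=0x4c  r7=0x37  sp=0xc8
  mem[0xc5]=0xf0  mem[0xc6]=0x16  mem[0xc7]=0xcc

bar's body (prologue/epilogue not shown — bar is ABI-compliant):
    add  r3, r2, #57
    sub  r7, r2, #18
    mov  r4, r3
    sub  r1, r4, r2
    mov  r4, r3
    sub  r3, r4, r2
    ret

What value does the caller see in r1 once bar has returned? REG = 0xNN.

REG = 0x39

prologue: push r3 → mem[0xc7]=0x60, sp=0xc7
prologue: push r4 → mem[0xc6]=0x2c, sp=0xc6
prologue: push r7 → mem[0xc5]=0x37, sp=0xc5
body[0] add  r3, r2, #57 → r3=0x1b
body[1] sub  r7, r2, #18 → r7=0xd0
body[2] mov  r4, r3 → r4=0x1b
body[3] sub  r1, r4, r2 → r1=0x39
body[4] mov  r4, r3 → r4=0x1b
body[5] sub  r3, r4, r2 → r3=0x39
epilogue: pop r7=0x37, sp=0xc6
epilogue: pop r4=0x2c, sp=0xc7
epilogue: pop r3=0x60, sp=0xc8
r1 is caller-saved → body value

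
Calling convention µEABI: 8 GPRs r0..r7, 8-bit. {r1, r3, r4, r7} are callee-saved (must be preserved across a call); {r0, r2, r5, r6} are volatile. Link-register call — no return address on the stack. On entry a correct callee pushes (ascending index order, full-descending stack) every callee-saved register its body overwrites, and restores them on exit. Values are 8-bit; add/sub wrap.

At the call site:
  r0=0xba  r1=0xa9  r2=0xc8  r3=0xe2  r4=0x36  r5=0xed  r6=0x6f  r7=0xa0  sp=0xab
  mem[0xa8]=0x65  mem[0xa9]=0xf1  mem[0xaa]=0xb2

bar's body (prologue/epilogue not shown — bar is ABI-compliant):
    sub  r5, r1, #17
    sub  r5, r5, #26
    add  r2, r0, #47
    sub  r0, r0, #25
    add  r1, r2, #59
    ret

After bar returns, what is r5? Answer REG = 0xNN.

REG = 0x7e

prologue: push r1 -> mem[0xaa]=0xa9, sp=0xaa
body[0] sub  r5, r1, #17 -> r5=0x98
body[1] sub  r5, r5, #26 -> r5=0x7e
body[2] add  r2, r0, #47 -> r2=0xe9
body[3] sub  r0, r0, #25 -> r0=0xa1
body[4] add  r1, r2, #59 -> r1=0x24
epilogue: pop r1=0xa9, sp=0xab
r5 is caller-saved -> body value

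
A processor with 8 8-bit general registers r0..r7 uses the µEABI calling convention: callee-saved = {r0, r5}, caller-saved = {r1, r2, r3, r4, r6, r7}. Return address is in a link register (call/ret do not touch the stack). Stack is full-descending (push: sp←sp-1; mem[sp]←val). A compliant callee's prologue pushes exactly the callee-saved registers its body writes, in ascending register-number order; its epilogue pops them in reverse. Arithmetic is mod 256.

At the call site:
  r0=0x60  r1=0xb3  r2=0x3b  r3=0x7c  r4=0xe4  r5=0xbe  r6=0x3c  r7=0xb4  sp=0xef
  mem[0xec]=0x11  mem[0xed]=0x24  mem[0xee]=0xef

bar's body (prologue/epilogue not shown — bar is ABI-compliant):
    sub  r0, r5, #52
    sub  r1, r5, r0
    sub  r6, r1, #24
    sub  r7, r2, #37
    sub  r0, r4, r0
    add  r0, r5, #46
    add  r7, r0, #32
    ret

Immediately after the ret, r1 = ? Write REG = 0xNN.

prologue: push r0 → mem[0xee]=0x60, sp=0xee
body[0] sub  r0, r5, #52 → r0=0x8a
body[1] sub  r1, r5, r0 → r1=0x34
body[2] sub  r6, r1, #24 → r6=0x1c
body[3] sub  r7, r2, #37 → r7=0x16
body[4] sub  r0, r4, r0 → r0=0x5a
body[5] add  r0, r5, #46 → r0=0xec
body[6] add  r7, r0, #32 → r7=0x0c
epilogue: pop r0=0x60, sp=0xef
r1 is caller-saved → body value

REG = 0x34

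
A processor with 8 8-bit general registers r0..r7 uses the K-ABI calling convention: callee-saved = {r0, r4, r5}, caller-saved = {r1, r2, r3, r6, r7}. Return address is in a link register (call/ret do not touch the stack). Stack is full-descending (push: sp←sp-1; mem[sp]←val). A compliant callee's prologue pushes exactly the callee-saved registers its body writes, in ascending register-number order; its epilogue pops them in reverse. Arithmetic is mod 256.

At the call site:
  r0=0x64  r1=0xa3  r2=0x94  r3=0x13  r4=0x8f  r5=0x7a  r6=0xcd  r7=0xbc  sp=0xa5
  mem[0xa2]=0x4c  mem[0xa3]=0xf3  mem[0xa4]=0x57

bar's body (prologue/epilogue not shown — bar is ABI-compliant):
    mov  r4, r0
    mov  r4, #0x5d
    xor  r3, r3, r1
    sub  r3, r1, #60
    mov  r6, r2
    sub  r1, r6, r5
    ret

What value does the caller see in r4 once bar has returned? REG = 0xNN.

prologue: push r4 -> mem[0xa4]=0x8f, sp=0xa4
body[0] mov  r4, r0 -> r4=0x64
body[1] mov  r4, #0x5d -> r4=0x5d
body[2] xor  r3, r3, r1 -> r3=0xb0
body[3] sub  r3, r1, #60 -> r3=0x67
body[4] mov  r6, r2 -> r6=0x94
body[5] sub  r1, r6, r5 -> r1=0x1a
epilogue: pop r4=0x8f, sp=0xa5
r4 is callee-saved -> restored

REG = 0x8f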